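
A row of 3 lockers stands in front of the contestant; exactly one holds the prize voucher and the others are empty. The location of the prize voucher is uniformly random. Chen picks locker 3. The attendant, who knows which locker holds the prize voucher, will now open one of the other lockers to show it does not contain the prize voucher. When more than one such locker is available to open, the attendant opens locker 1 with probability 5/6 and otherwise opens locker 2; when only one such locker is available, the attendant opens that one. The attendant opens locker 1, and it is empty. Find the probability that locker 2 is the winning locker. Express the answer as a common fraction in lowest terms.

Consider each possible location of the prize voucher in turn.
If it is in locker 1 (prior 1/3): the attendant opened locker 1, so this case is ruled out; weight (1/3)·0 = 0.
If it is in locker 2 (prior 1/3): only locker 1 is available, probability 1; weight (1/3)·1 = 1/3.
If it is in locker 3 (prior 1/3): locker 1 is available, opened with probability 5/6; weight (1/3)·(5/6) = 5/18.
The weights sum to 11/18.
So P(the prize voucher in locker 2 | the attendant opened locker 1) = (1/3) / (11/18) = 6/11.

6/11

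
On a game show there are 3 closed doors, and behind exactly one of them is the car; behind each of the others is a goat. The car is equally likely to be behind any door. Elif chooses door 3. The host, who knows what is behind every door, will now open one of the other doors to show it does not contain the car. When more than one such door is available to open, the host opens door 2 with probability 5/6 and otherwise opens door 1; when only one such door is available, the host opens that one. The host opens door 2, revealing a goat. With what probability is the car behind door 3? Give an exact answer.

Apply Bayes' rule, conditioning on where the car actually is.
If it is behind door 1 (prior 1/3): only door 2 is available, probability 1; weight (1/3)·1 = 1/3.
If it is behind door 2 (prior 1/3): the host opened door 2, so this case is ruled out; weight (1/3)·0 = 0.
If it is behind door 3 (prior 1/3): door 2 is available, opened with probability 5/6; weight (1/3)·(5/6) = 5/18.
The weights sum to 11/18.
So P(the car behind door 3 | the host opened door 2) = (5/18) / (11/18) = 5/11.

5/11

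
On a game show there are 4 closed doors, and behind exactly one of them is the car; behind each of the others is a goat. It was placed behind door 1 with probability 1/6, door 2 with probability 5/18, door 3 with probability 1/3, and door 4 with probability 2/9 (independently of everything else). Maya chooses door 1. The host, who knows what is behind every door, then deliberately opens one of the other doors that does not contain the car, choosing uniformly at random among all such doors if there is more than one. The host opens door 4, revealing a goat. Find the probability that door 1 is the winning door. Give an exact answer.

Apply Bayes' rule, conditioning on where the car actually is.
If it is behind door 1 (prior 1/6): the host has 3 equally likely choices, so probability 1/3; weight (1/6)·(1/3) = 1/18.
If it is behind door 2 (prior 5/18): the host has 2 equally likely choices, so probability 1/2; weight (5/18)·(1/2) = 5/36.
If it is behind door 3 (prior 1/3): the host has 2 equally likely choices, so probability 1/2; weight (1/3)·(1/2) = 1/6.
If it is behind door 4 (prior 2/9): the host opened door 4, so this case is ruled out; weight (2/9)·0 = 0.
The weights sum to 13/36.
So P(the car behind door 1 | the host opened door 4) = (1/18) / (13/36) = 2/13.

2/13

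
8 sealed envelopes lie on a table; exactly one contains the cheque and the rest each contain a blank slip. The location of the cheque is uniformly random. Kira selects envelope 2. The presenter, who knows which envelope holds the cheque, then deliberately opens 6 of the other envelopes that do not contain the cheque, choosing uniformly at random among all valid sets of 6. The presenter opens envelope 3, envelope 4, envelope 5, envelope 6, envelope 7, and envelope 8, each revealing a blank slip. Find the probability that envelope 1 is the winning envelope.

7/8

Consider each possible location of the cheque in turn.
If it is in envelope 1 (prior 1/8): the presenter has no choice, probability 1; weight (1/8)·1 = 1/8.
If it is in envelope 2 (prior 1/8): the presenter has 7 equally likely choices, so probability 1/7; weight (1/8)·(1/7) = 1/56.
If it is in any of envelopes 3, 4, 5, 6, 7, and 8 (prior 1/8 each): that envelope was opened and seen not to hold the prize — ruled out; weight (1/8)·0 = 0 each.
The weights sum to 1/7.
So P(the cheque in envelope 1 | the presenter opened envelope 3, envelope 4, envelope 5, envelope 6, envelope 7, and envelope 8) = (1/8) / (1/7) = 7/8.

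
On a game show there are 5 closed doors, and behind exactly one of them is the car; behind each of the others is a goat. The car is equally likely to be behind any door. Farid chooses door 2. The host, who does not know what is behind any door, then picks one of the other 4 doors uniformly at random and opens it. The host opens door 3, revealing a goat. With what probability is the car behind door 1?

1/4

Because the host chose which door to open without knowing where the car is, the choice is independent of the prize location. Learning that door 3 does not hold the car simply rules out that one location and leaves the remaining 4 doors still equally likely by symmetry.
So P(the car behind door 1) = 1/4.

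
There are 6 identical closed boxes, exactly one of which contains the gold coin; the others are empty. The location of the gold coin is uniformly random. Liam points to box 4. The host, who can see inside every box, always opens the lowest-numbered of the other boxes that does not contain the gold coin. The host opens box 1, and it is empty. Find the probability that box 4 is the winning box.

Condition on the true location of the gold coin.
If it is in box 1 (prior 1/6): the host opened box 1, so this case is ruled out; weight (1/6)·0 = 0.
If it is in any of boxes 2, 3, 4, 5, and 6 (prior 1/6 each): box 1 is the lowest-numbered option available, probability 1; weight (1/6)·1 = 1/6 each.
The weights sum to 5/6.
So P(the gold coin in box 4 | the host opened box 1) = (1/6) / (5/6) = 1/5.

1/5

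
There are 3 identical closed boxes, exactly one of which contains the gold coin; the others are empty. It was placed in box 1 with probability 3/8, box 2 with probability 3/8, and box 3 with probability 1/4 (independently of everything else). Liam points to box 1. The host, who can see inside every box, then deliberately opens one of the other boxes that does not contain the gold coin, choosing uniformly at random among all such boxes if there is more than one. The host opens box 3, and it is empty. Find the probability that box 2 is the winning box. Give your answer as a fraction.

2/3

Apply Bayes' rule, conditioning on where the gold coin actually is.
If it is in box 1 (prior 3/8): the host has 2 equally likely choices, so probability 1/2; weight (3/8)·(1/2) = 3/16.
If it is in box 2 (prior 3/8): the host has no choice, probability 1; weight (3/8)·1 = 3/8.
If it is in box 3 (prior 1/4): the host opened box 3, so this case is ruled out; weight (1/4)·0 = 0.
The weights sum to 9/16.
So P(the gold coin in box 2 | the host opened box 3) = (3/8) / (9/16) = 2/3.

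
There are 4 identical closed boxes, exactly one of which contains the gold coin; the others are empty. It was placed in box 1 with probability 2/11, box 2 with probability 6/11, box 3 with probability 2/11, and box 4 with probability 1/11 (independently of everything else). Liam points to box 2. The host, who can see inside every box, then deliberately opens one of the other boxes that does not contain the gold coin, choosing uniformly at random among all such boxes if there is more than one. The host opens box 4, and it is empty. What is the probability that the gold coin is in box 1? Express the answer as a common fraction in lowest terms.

Apply Bayes' rule, conditioning on where the gold coin actually is.
If it is in either of boxes 1 and 3 (prior 2/11 each): the host has 2 equally likely choices, so probability 1/2; weight (2/11)·(1/2) = 1/11 each.
If it is in box 2 (prior 6/11): the host has 3 equally likely choices, so probability 1/3; weight (6/11)·(1/3) = 2/11.
If it is in box 4 (prior 1/11): the host opened box 4, so this case is ruled out; weight (1/11)·0 = 0.
The weights sum to 4/11.
So P(the gold coin in box 1 | the host opened box 4) = (1/11) / (4/11) = 1/4.

1/4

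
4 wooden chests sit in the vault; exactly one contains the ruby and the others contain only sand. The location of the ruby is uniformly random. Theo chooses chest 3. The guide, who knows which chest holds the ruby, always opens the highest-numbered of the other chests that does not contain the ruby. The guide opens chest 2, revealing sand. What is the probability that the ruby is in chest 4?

Apply Bayes' rule, conditioning on where the ruby actually is.
If it is in either of chests 1 and 3 (prior 1/4 each): the guide would have opened chest 4 instead, probability 0; weight (1/4)·0 = 0 each.
If it is in chest 2 (prior 1/4): the guide opened chest 2, so this case is ruled out; weight (1/4)·0 = 0.
If it is in chest 4 (prior 1/4): chest 2 is the highest-numbered option available, probability 1; weight (1/4)·1 = 1/4.
The weights sum to 1/4.
So P(the ruby in chest 4 | the guide opened chest 2) = (1/4) / (1/4) = 1.

1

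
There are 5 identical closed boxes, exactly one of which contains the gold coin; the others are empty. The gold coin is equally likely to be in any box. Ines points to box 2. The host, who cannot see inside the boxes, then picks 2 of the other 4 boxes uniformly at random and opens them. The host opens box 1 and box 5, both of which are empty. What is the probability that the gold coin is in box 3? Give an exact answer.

Consider each possible location of the gold coin in turn.
If it is in either of boxes 1 and 5 (prior 1/5 each): that box was opened and seen not to hold the prize — ruled out; weight (1/5)·0 = 0 each.
If it is in any of boxes 2, 3, and 4 (prior 1/5 each): the host picks exactly this set with probability 1/6 regardless, and none is the prize; weight (1/5)·(1/6) = 1/30 each.
The weights sum to 1/10.
So P(the gold coin in box 3 | the host opened box 1 and box 5) = (1/30) / (1/10) = 1/3.

1/3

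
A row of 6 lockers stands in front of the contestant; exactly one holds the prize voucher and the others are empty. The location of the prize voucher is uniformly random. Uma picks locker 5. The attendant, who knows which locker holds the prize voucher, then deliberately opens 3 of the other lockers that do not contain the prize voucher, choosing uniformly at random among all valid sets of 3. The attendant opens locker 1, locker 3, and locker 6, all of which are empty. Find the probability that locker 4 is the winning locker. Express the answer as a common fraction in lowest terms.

Apply Bayes' rule, conditioning on where the prize voucher actually is.
If it is in any of lockers 1, 3, and 6 (prior 1/6 each): that locker was opened and seen not to hold the prize — ruled out; weight (1/6)·0 = 0 each.
If it is in either of lockers 2 and 4 (prior 1/6 each): the attendant has 4 equally likely choices, so probability 1/4; weight (1/6)·(1/4) = 1/24 each.
If it is in locker 5 (prior 1/6): the attendant has 10 equally likely choices, so probability 1/10; weight (1/6)·(1/10) = 1/60.
The weights sum to 1/10.
So P(the prize voucher in locker 4 | the attendant opened locker 1, locker 3, and locker 6) = (1/24) / (1/10) = 5/12.

5/12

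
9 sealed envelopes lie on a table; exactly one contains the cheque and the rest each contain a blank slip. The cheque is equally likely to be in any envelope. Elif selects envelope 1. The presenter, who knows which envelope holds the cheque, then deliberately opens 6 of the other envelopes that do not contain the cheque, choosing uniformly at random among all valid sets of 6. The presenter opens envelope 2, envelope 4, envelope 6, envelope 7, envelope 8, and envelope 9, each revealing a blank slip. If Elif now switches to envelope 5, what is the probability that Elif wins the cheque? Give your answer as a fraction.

Consider each possible location of the cheque in turn.
If it is in envelope 1 (prior 1/9): the presenter has 28 equally likely choices, so probability 1/28; weight (1/9)·(1/28) = 1/252.
If it is in any of envelopes 2, 4, 6, 7, 8, and 9 (prior 1/9 each): that envelope was opened and seen not to hold the prize — ruled out; weight (1/9)·0 = 0 each.
If it is in either of envelopes 3 and 5 (prior 1/9 each): the presenter has 7 equally likely choices, so probability 1/7; weight (1/9)·(1/7) = 1/63 each.
The weights sum to 1/28.
So P(the cheque in envelope 5 | the presenter opened envelope 2, envelope 4, envelope 6, envelope 7, envelope 8, and envelope 9) = (1/63) / (1/28) = 4/9.

4/9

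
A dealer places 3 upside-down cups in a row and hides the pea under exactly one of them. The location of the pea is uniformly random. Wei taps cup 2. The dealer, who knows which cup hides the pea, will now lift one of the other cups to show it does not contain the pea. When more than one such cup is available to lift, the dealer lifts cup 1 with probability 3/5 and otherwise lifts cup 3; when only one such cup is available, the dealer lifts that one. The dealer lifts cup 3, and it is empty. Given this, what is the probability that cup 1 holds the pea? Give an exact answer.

Condition on the true location of the pea.
If it is under cup 1 (prior 1/3): only cup 3 is available, probability 1; weight (1/3)·1 = 1/3.
If it is under cup 2 (prior 1/3): cup 1 is available but not opened, probability 2/5; weight (1/3)·(2/5) = 2/15.
If it is under cup 3 (prior 1/3): the dealer opened cup 3, so this case is ruled out; weight (1/3)·0 = 0.
The weights sum to 7/15.
So P(the pea under cup 1 | the dealer opened cup 3) = (1/3) / (7/15) = 5/7.

5/7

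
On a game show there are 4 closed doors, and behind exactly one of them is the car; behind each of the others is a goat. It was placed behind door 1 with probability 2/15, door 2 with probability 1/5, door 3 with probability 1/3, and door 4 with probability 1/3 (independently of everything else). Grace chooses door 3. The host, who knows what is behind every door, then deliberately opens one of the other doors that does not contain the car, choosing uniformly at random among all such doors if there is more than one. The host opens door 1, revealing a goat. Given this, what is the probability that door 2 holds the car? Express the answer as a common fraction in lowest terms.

9/34

Condition on the true location of the car.
If it is behind door 1 (prior 2/15): the host opened door 1, so this case is ruled out; weight (2/15)·0 = 0.
If it is behind door 2 (prior 1/5): the host has 2 equally likely choices, so probability 1/2; weight (1/5)·(1/2) = 1/10.
If it is behind door 3 (prior 1/3): the host has 3 equally likely choices, so probability 1/3; weight (1/3)·(1/3) = 1/9.
If it is behind door 4 (prior 1/3): the host has 2 equally likely choices, so probability 1/2; weight (1/3)·(1/2) = 1/6.
The weights sum to 17/45.
So P(the car behind door 2 | the host opened door 1) = (1/10) / (17/45) = 9/34.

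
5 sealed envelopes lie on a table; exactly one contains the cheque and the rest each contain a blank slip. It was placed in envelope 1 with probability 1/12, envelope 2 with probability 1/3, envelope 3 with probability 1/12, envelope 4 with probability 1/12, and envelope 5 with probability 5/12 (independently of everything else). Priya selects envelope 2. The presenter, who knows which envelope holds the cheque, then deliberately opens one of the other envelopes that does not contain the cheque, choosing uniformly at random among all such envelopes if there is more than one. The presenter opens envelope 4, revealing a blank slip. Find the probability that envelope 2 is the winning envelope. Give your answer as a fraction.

Consider each possible location of the cheque in turn.
If it is in either of envelopes 1 and 3 (prior 1/12 each): the presenter has 3 equally likely choices, so probability 1/3; weight (1/12)·(1/3) = 1/36 each.
If it is in envelope 2 (prior 1/3): the presenter has 4 equally likely choices, so probability 1/4; weight (1/3)·(1/4) = 1/12.
If it is in envelope 4 (prior 1/12): the presenter opened envelope 4, so this case is ruled out; weight (1/12)·0 = 0.
If it is in envelope 5 (prior 5/12): the presenter has 3 equally likely choices, so probability 1/3; weight (5/12)·(1/3) = 5/36.
The weights sum to 5/18.
So P(the cheque in envelope 2 | the presenter opened envelope 4) = (1/12) / (5/18) = 3/10.

3/10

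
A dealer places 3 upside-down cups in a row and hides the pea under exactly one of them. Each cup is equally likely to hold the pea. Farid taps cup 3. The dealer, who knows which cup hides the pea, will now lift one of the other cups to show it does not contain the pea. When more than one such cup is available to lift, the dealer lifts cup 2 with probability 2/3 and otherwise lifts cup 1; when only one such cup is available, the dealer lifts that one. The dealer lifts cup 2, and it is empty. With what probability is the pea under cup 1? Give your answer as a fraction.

Apply Bayes' rule, conditioning on where the pea actually is.
If it is under cup 1 (prior 1/3): only cup 2 is available, probability 1; weight (1/3)·1 = 1/3.
If it is under cup 2 (prior 1/3): the dealer opened cup 2, so this case is ruled out; weight (1/3)·0 = 0.
If it is under cup 3 (prior 1/3): cup 2 is available, opened with probability 2/3; weight (1/3)·(2/3) = 2/9.
The weights sum to 5/9.
So P(the pea under cup 1 | the dealer opened cup 2) = (1/3) / (5/9) = 3/5.

3/5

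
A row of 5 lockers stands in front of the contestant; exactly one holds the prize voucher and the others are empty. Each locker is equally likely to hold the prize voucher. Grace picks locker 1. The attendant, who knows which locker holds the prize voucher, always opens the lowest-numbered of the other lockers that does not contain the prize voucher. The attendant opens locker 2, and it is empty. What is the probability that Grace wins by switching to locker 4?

1/4

Apply Bayes' rule, conditioning on where the prize voucher actually is.
If it is in any of lockers 1, 3, 4, and 5 (prior 1/5 each): locker 2 is the lowest-numbered option available, probability 1; weight (1/5)·1 = 1/5 each.
If it is in locker 2 (prior 1/5): the attendant opened locker 2, so this case is ruled out; weight (1/5)·0 = 0.
The weights sum to 4/5.
So P(the prize voucher in locker 4 | the attendant opened locker 2) = (1/5) / (4/5) = 1/4.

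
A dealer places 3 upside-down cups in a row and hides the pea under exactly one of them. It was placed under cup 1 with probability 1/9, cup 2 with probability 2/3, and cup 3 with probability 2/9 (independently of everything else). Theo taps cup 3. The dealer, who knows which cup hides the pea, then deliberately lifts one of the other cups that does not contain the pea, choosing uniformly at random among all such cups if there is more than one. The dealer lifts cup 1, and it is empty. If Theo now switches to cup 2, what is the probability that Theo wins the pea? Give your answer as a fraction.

Apply Bayes' rule, conditioning on where the pea actually is.
If it is under cup 1 (prior 1/9): the dealer opened cup 1, so this case is ruled out; weight (1/9)·0 = 0.
If it is under cup 2 (prior 2/3): the dealer has no choice, probability 1; weight (2/3)·1 = 2/3.
If it is under cup 3 (prior 2/9): the dealer has 2 equally likely choices, so probability 1/2; weight (2/9)·(1/2) = 1/9.
The weights sum to 7/9.
So P(the pea under cup 2 | the dealer opened cup 1) = (2/3) / (7/9) = 6/7.

6/7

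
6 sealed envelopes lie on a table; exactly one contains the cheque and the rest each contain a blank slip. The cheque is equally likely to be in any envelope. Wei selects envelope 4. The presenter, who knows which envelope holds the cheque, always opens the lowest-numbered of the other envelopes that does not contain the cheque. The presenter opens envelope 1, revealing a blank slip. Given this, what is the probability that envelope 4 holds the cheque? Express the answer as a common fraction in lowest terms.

Consider each possible location of the cheque in turn.
If it is in envelope 1 (prior 1/6): the presenter opened envelope 1, so this case is ruled out; weight (1/6)·0 = 0.
If it is in any of envelopes 2, 3, 4, 5, and 6 (prior 1/6 each): envelope 1 is the lowest-numbered option available, probability 1; weight (1/6)·1 = 1/6 each.
The weights sum to 5/6.
So P(the cheque in envelope 4 | the presenter opened envelope 1) = (1/6) / (5/6) = 1/5.

1/5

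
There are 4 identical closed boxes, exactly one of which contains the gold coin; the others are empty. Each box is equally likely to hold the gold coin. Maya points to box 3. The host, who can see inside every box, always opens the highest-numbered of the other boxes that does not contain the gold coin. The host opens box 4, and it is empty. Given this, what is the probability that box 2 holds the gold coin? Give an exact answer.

1/3

Apply Bayes' rule, conditioning on where the gold coin actually is.
If it is in any of boxes 1, 2, and 3 (prior 1/4 each): box 4 is the highest-numbered option available, probability 1; weight (1/4)·1 = 1/4 each.
If it is in box 4 (prior 1/4): the host opened box 4, so this case is ruled out; weight (1/4)·0 = 0.
The weights sum to 3/4.
So P(the gold coin in box 2 | the host opened box 4) = (1/4) / (3/4) = 1/3.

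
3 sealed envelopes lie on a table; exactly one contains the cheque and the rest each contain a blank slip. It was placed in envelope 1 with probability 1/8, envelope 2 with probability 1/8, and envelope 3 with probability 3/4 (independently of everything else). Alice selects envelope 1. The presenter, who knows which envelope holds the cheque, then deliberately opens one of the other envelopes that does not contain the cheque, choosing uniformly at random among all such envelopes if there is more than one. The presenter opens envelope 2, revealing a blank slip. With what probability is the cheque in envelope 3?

Consider each possible location of the cheque in turn.
If it is in envelope 1 (prior 1/8): the presenter has 2 equally likely choices, so probability 1/2; weight (1/8)·(1/2) = 1/16.
If it is in envelope 2 (prior 1/8): the presenter opened envelope 2, so this case is ruled out; weight (1/8)·0 = 0.
If it is in envelope 3 (prior 3/4): the presenter has no choice, probability 1; weight (3/4)·1 = 3/4.
The weights sum to 13/16.
So P(the cheque in envelope 3 | the presenter opened envelope 2) = (3/4) / (13/16) = 12/13.

12/13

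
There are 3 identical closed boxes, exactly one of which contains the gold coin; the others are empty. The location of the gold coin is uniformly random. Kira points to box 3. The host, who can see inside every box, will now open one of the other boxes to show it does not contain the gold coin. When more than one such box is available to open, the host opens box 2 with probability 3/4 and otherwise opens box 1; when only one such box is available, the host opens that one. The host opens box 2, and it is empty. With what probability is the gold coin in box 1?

Consider each possible location of the gold coin in turn.
If it is in box 1 (prior 1/3): only box 2 is available, probability 1; weight (1/3)·1 = 1/3.
If it is in box 2 (prior 1/3): the host opened box 2, so this case is ruled out; weight (1/3)·0 = 0.
If it is in box 3 (prior 1/3): box 2 is available, opened with probability 3/4; weight (1/3)·(3/4) = 1/4.
The weights sum to 7/12.
So P(the gold coin in box 1 | the host opened box 2) = (1/3) / (7/12) = 4/7.

4/7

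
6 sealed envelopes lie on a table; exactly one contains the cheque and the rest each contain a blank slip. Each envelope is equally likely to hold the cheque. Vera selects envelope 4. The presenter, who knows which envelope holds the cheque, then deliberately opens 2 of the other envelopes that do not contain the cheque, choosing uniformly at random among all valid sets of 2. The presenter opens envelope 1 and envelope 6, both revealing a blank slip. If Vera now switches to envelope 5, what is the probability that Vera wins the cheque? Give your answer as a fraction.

Consider each possible location of the cheque in turn.
If it is in either of envelopes 1 and 6 (prior 1/6 each): that envelope was opened and seen not to hold the prize — ruled out; weight (1/6)·0 = 0 each.
If it is in any of envelopes 2, 3, and 5 (prior 1/6 each): the presenter has 6 equally likely choices, so probability 1/6; weight (1/6)·(1/6) = 1/36 each.
If it is in envelope 4 (prior 1/6): the presenter has 10 equally likely choices, so probability 1/10; weight (1/6)·(1/10) = 1/60.
The weights sum to 1/10.
So P(the cheque in envelope 5 | the presenter opened envelope 1 and envelope 6) = (1/36) / (1/10) = 5/18.

5/18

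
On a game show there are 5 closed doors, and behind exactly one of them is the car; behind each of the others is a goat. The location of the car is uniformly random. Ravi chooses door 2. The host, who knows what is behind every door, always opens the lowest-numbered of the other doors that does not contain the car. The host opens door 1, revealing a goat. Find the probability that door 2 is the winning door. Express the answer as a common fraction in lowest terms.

Consider each possible location of the car in turn.
If it is behind door 1 (prior 1/5): the host opened door 1, so this case is ruled out; weight (1/5)·0 = 0.
If it is behind any of doors 2, 3, 4, and 5 (prior 1/5 each): door 1 is the lowest-numbered option available, probability 1; weight (1/5)·1 = 1/5 each.
The weights sum to 4/5.
So P(the car behind door 2 | the host opened door 1) = (1/5) / (4/5) = 1/4.

1/4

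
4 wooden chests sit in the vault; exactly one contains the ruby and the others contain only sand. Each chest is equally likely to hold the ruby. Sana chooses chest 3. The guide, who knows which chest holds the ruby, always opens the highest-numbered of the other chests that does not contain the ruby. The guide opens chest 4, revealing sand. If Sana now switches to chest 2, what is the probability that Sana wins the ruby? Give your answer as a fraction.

1/3

Condition on the true location of the ruby.
If it is in any of chests 1, 2, and 3 (prior 1/4 each): chest 4 is the highest-numbered option available, probability 1; weight (1/4)·1 = 1/4 each.
If it is in chest 4 (prior 1/4): the guide opened chest 4, so this case is ruled out; weight (1/4)·0 = 0.
The weights sum to 3/4.
So P(the ruby in chest 2 | the guide opened chest 4) = (1/4) / (3/4) = 1/3.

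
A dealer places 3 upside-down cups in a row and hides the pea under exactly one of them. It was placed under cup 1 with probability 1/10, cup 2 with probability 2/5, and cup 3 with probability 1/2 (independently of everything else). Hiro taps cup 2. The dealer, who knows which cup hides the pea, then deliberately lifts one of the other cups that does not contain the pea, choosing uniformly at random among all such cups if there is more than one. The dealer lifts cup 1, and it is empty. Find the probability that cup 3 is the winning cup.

Apply Bayes' rule, conditioning on where the pea actually is.
If it is under cup 1 (prior 1/10): the dealer opened cup 1, so this case is ruled out; weight (1/10)·0 = 0.
If it is under cup 2 (prior 2/5): the dealer has 2 equally likely choices, so probability 1/2; weight (2/5)·(1/2) = 1/5.
If it is under cup 3 (prior 1/2): the dealer has no choice, probability 1; weight (1/2)·1 = 1/2.
The weights sum to 7/10.
So P(the pea under cup 3 | the dealer opened cup 1) = (1/2) / (7/10) = 5/7.

5/7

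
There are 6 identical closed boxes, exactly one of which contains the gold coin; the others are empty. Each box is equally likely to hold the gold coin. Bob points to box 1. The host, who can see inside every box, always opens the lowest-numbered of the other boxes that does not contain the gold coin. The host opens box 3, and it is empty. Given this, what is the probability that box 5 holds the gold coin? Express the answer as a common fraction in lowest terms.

Condition on the true location of the gold coin.
If it is in any of boxes 1, 4, 5, and 6 (prior 1/6 each): the host would have opened box 2 instead, probability 0; weight (1/6)·0 = 0 each.
If it is in box 2 (prior 1/6): box 3 is the lowest-numbered option available, probability 1; weight (1/6)·1 = 1/6.
If it is in box 3 (prior 1/6): the host opened box 3, so this case is ruled out; weight (1/6)·0 = 0.
The weights sum to 1/6.
So P(the gold coin in box 5 | the host opened box 3) = 0 / (1/6) = 0.

0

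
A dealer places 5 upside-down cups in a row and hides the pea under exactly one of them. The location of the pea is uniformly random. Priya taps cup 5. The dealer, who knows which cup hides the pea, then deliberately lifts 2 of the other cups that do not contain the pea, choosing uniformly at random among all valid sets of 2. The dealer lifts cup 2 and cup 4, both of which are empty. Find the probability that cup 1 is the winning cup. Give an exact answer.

2/5

Condition on the true location of the pea.
If it is under either of cups 1 and 3 (prior 1/5 each): the dealer has 3 equally likely choices, so probability 1/3; weight (1/5)·(1/3) = 1/15 each.
If it is under either of cups 2 and 4 (prior 1/5 each): that cup was opened and seen not to hold the prize — ruled out; weight (1/5)·0 = 0 each.
If it is under cup 5 (prior 1/5): the dealer has 6 equally likely choices, so probability 1/6; weight (1/5)·(1/6) = 1/30.
The weights sum to 1/6.
So P(the pea under cup 1 | the dealer opened cup 2 and cup 4) = (1/15) / (1/6) = 2/5.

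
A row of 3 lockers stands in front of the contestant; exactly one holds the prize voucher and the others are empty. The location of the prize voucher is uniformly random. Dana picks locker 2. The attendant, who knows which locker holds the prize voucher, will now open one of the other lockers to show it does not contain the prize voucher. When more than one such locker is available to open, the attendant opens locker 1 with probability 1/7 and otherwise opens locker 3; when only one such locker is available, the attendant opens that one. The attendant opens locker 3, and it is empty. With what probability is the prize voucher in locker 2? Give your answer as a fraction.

6/13

Consider each possible location of the prize voucher in turn.
If it is in locker 1 (prior 1/3): only locker 3 is available, probability 1; weight (1/3)·1 = 1/3.
If it is in locker 2 (prior 1/3): locker 1 is available but not opened, probability 6/7; weight (1/3)·(6/7) = 2/7.
If it is in locker 3 (prior 1/3): the attendant opened locker 3, so this case is ruled out; weight (1/3)·0 = 0.
The weights sum to 13/21.
So P(the prize voucher in locker 2 | the attendant opened locker 3) = (2/7) / (13/21) = 6/13.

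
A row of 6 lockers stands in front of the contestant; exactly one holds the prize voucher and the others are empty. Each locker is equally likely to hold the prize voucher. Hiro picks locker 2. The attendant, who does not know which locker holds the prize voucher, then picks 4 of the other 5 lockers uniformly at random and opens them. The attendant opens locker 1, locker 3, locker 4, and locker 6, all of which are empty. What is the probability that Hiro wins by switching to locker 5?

1/2

Condition on the true location of the prize voucher.
If it is in any of lockers 1, 3, 4, and 6 (prior 1/6 each): that locker was opened and seen not to hold the prize — ruled out; weight (1/6)·0 = 0 each.
If it is in either of lockers 2 and 5 (prior 1/6 each): the attendant picks exactly this set with probability 1/5 regardless, and none is the prize; weight (1/6)·(1/5) = 1/30 each.
The weights sum to 1/15.
So P(the prize voucher in locker 5 | the attendant opened locker 1, locker 3, locker 4, and locker 6) = (1/30) / (1/15) = 1/2.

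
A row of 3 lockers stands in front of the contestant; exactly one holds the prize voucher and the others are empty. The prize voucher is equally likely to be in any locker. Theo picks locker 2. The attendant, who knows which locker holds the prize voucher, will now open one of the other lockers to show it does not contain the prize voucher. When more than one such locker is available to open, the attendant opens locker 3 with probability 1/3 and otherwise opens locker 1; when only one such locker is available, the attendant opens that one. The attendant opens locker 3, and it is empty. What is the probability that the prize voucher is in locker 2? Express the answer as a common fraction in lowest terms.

Apply Bayes' rule, conditioning on where the prize voucher actually is.
If it is in locker 1 (prior 1/3): only locker 3 is available, probability 1; weight (1/3)·1 = 1/3.
If it is in locker 2 (prior 1/3): locker 3 is available, opened with probability 1/3; weight (1/3)·(1/3) = 1/9.
If it is in locker 3 (prior 1/3): the attendant opened locker 3, so this case is ruled out; weight (1/3)·0 = 0.
The weights sum to 4/9.
So P(the prize voucher in locker 2 | the attendant opened locker 3) = (1/9) / (4/9) = 1/4.

1/4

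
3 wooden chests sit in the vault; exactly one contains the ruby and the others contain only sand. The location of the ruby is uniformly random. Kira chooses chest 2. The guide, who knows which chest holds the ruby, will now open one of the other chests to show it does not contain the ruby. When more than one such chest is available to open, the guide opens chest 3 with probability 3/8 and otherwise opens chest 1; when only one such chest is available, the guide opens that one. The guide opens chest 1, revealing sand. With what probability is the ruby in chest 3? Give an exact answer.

Consider each possible location of the ruby in turn.
If it is in chest 1 (prior 1/3): the guide opened chest 1, so this case is ruled out; weight (1/3)·0 = 0.
If it is in chest 2 (prior 1/3): chest 3 is available but not opened, probability 5/8; weight (1/3)·(5/8) = 5/24.
If it is in chest 3 (prior 1/3): only chest 1 is available, probability 1; weight (1/3)·1 = 1/3.
The weights sum to 13/24.
So P(the ruby in chest 3 | the guide opened chest 1) = (1/3) / (13/24) = 8/13.

8/13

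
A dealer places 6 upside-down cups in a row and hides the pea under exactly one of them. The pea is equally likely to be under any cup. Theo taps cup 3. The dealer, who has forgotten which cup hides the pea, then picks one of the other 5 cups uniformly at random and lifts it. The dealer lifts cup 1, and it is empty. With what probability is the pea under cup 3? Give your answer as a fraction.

Condition on the true location of the pea.
If it is under cup 1 (prior 1/6): the dealer opened cup 1, so this case is ruled out; weight (1/6)·0 = 0.
If it is under any of cups 2, 3, 4, 5, and 6 (prior 1/6 each): the dealer picks cup 1 with probability 1/5 regardless, and it is not the prize; weight (1/6)·(1/5) = 1/30 each.
The weights sum to 1/6.
So P(the pea under cup 3 | the dealer opened cup 1) = (1/30) / (1/6) = 1/5.

1/5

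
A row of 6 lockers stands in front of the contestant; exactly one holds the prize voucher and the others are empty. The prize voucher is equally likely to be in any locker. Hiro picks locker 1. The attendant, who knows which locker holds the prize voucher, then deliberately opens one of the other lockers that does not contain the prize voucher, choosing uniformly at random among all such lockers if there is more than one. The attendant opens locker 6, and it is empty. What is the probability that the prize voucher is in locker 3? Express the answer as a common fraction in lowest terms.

Condition on the true location of the prize voucher.
If it is in locker 1 (prior 1/6): the attendant has 5 equally likely choices, so probability 1/5; weight (1/6)·(1/5) = 1/30.
If it is in any of lockers 2, 3, 4, and 5 (prior 1/6 each): the attendant has 4 equally likely choices, so probability 1/4; weight (1/6)·(1/4) = 1/24 each.
If it is in locker 6 (prior 1/6): the attendant opened locker 6, so this case is ruled out; weight (1/6)·0 = 0.
The weights sum to 1/5.
So P(the prize voucher in locker 3 | the attendant opened locker 6) = (1/24) / (1/5) = 5/24.

5/24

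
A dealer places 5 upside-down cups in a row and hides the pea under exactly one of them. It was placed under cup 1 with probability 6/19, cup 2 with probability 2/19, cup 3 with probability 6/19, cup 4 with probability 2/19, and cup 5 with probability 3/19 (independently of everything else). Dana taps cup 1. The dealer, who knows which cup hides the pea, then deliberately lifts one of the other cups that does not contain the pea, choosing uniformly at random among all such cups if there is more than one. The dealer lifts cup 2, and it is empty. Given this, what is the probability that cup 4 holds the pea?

4/31

Consider each possible location of the pea in turn.
If it is under cup 1 (prior 6/19): the dealer has 4 equally likely choices, so probability 1/4; weight (6/19)·(1/4) = 3/38.
If it is under cup 2 (prior 2/19): the dealer opened cup 2, so this case is ruled out; weight (2/19)·0 = 0.
If it is under cup 3 (prior 6/19): the dealer has 3 equally likely choices, so probability 1/3; weight (6/19)·(1/3) = 2/19.
If it is under cup 4 (prior 2/19): the dealer has 3 equally likely choices, so probability 1/3; weight (2/19)·(1/3) = 2/57.
If it is under cup 5 (prior 3/19): the dealer has 3 equally likely choices, so probability 1/3; weight (3/19)·(1/3) = 1/19.
The weights sum to 31/114.
So P(the pea under cup 4 | the dealer opened cup 2) = (2/57) / (31/114) = 4/31.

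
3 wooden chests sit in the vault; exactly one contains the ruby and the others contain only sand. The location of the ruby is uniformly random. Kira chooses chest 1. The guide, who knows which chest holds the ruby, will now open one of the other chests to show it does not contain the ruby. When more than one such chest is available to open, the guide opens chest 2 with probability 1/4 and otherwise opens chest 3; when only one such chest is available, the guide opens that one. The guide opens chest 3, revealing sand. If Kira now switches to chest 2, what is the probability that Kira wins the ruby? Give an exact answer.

Consider each possible location of the ruby in turn.
If it is in chest 1 (prior 1/3): chest 2 is available but not opened, probability 3/4; weight (1/3)·(3/4) = 1/4.
If it is in chest 2 (prior 1/3): only chest 3 is available, probability 1; weight (1/3)·1 = 1/3.
If it is in chest 3 (prior 1/3): the guide opened chest 3, so this case is ruled out; weight (1/3)·0 = 0.
The weights sum to 7/12.
So P(the ruby in chest 2 | the guide opened chest 3) = (1/3) / (7/12) = 4/7.

4/7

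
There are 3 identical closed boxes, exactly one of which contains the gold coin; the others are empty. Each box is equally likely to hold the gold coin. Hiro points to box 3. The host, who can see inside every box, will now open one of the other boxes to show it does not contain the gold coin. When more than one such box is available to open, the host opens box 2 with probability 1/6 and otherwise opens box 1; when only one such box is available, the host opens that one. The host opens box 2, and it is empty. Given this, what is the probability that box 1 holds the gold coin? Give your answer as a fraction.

Condition on the true location of the gold coin.
If it is in box 1 (prior 1/3): only box 2 is available, probability 1; weight (1/3)·1 = 1/3.
If it is in box 2 (prior 1/3): the host opened box 2, so this case is ruled out; weight (1/3)·0 = 0.
If it is in box 3 (prior 1/3): box 2 is available, opened with probability 1/6; weight (1/3)·(1/6) = 1/18.
The weights sum to 7/18.
So P(the gold coin in box 1 | the host opened box 2) = (1/3) / (7/18) = 6/7.

6/7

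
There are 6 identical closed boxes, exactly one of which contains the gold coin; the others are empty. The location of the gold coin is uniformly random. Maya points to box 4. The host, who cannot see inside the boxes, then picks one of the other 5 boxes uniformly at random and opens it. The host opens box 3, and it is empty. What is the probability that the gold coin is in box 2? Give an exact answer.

1/5

Apply Bayes' rule, conditioning on where the gold coin actually is.
If it is in any of boxes 1, 2, 4, 5, and 6 (prior 1/6 each): the host picks box 3 with probability 1/5 regardless, and it is not the prize; weight (1/6)·(1/5) = 1/30 each.
If it is in box 3 (prior 1/6): the host opened box 3, so this case is ruled out; weight (1/6)·0 = 0.
The weights sum to 1/6.
So P(the gold coin in box 2 | the host opened box 3) = (1/30) / (1/6) = 1/5.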